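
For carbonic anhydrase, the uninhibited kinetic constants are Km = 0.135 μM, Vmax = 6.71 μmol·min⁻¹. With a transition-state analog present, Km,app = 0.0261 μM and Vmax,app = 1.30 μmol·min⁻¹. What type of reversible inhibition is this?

uncompetitive

Both Km and Vmax decrease by the same factor (~5.18-fold) — characteristic of uncompetitive inhibition.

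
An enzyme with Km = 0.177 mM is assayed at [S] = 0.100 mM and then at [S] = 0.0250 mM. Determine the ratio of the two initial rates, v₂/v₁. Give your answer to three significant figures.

The fractional saturations are [S]/(Km+[S]) = 0.100/0.2770 = 0.3610 and 0.0250/0.2020 = 0.1238.
v₂/v₁ is just their ratio: 0.1238/0.3610 = 0.343.

0.343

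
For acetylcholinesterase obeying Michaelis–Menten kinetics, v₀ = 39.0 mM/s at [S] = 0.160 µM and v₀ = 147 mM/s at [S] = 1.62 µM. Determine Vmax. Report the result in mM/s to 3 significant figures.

In reciprocal form, 1/v = (Km/Vmax)·(1/[S]) + 1/Vmax. The two points give (1/[S], 1/v) = (6.250, 0.02564) and (0.6173, 0.006803).
Slope = (0.02564 − 0.006803)/(6.250 − 0.6173) = 0.003344; intercept = 0.02564 − 0.003344×6.250 = 0.004738.
Vmax = 1/intercept = 211 mM/s; Km = slope × Vmax = 0.003344 × 211 = 0.706 µM.

211 mM/s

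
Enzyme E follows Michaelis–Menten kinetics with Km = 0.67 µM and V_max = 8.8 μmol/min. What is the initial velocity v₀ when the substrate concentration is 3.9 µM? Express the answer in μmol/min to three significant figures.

7.51 μmol/min

v = Vmax·[S]/(Km + [S]) = 8.8 × 3.9 / (0.67 + 3.9)
  = 34.32 / 4.570 = 7.51 μmol/min.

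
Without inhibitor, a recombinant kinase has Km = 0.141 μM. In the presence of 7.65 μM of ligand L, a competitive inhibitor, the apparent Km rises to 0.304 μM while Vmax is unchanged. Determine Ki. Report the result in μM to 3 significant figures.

6.62 μM

Competitive: Km,app = α·Km with α = 1 + [I]/Ki.
α = Km,app/Km = 0.304/0.141 = 2.156.
Since α = 1 + [I]/Ki, [I]/Ki = 2.156 − 1 = 1.156 and Ki = 7.65/1.156 = 6.62 μM.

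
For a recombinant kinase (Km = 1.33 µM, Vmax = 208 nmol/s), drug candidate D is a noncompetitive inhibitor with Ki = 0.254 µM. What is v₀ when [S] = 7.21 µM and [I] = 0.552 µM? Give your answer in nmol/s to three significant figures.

With α = 1 + [I]/Ki = 1 + 0.552/0.254 = 3.173, the noncompetitive rate law is v = (Vmax/α)·[S] / (Km + [S]).
v = (208/3.173)×7.21 / (1.33 + 7.21) = 472.6/8.540 = 55.3 nmol/s.

55.3 nmol/s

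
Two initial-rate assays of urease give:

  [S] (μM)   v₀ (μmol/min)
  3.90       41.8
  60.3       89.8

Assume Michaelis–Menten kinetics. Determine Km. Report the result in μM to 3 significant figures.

5.20 μM

In reciprocal form, 1/v = (Km/Vmax)·(1/[S]) + 1/Vmax. The two points give (1/[S], 1/v) = (0.2564, 0.02392) and (0.01658, 0.01114).
Slope = (0.02392 − 0.01114)/(0.2564 − 0.01658) = 0.05332; intercept = 0.02392 − 0.05332×0.2564 = 0.01025.
Vmax = 1/intercept = 97.5 μmol/min; Km = slope × Vmax = 0.05332 × 97.5 = 5.20 μM.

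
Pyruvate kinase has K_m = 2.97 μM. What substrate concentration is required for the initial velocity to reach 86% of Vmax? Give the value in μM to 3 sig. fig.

v/Vmax = [S]/(Km+[S]) = 0.86, so [S] = Km·0.86/(1 − 0.86) = 2.97 × 6.143.
[S] = 18.2 μM.

18.2 μM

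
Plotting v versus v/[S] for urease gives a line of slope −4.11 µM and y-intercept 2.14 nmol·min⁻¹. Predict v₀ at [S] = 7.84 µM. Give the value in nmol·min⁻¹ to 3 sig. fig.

1.40 nmol·min⁻¹

In the Eadie–Hofstee form v = Vmax − Km·(v/[S]), the slope is −Km and the intercept is Vmax, so Km = 4.11 µM and Vmax = 2.14 nmol·min⁻¹.
v = 2.14 × 7.84/(4.11 + 7.84) = 1.40 nmol·min⁻¹.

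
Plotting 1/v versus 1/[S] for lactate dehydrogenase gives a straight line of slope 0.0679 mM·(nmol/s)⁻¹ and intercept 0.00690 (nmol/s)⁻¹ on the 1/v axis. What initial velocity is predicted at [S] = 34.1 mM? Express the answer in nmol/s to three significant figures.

The y-intercept is 1/Vmax, so Vmax = 1/0.00690 = 145 nmol/s.
The slope is Km/Vmax, so Km = 0.0679 × 145 = 9.84 mM.
Then v = 145 × 34.1/(9.84 + 34.1) = 112 nmol/s.

112 nmol/s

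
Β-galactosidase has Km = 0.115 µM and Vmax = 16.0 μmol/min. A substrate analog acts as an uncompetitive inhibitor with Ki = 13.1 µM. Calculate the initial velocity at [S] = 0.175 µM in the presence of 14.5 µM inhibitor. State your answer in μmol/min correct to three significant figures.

5.79 μmol/min

α = 1 + [I]/Ki = 1 + 14.5/13.1 = 2.107.
For an uncompetitive inhibitor, both parameters are divided by α, giving Vmax/α and Km/α: Km,app = 0.0546 µM, Vmax,app = 7.59 μmol/min.
v = Vmax,app·[S]/(Km,app + [S]) = 7.59 × 0.175/(0.0546 + 0.175) = 5.79 μmol/min.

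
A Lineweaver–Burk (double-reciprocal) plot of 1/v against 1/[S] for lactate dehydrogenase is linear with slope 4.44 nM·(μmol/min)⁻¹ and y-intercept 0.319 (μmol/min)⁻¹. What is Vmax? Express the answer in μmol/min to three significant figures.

3.13 μmol/min

The y-intercept of a Lineweaver–Burk plot equals 1/Vmax, so Vmax = 1/0.319 = 3.13 μmol/min.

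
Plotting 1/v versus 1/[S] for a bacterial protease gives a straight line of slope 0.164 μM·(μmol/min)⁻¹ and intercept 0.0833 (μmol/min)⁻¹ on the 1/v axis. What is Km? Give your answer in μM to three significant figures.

y-intercept = 1/Vmax ⇒ Vmax = 12.0 μmol/min; slope = Km/Vmax ⇒ Km = slope × Vmax.
Km = 0.164 × 12.0 = 1.97 μM.

1.97 μM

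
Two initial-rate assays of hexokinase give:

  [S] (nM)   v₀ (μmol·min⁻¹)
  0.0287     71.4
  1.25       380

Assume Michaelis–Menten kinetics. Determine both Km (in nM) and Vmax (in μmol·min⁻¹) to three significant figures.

Km = 0.141 nM; Vmax = 423 μmol·min⁻¹

From v = Vmax[S]/(Km+[S]), each point gives Vmax = v(Km+[S])/[S].
Equating: 71.4(Km+0.0287)/0.0287 = 380(Km+1.25)/1.25.
2488·Km + 71.4 = 304.0·Km + 380, so (2488 − 304.0)·Km = 380 − 71.4.
Km = 308.6/2184 = 0.141 nM; then Vmax = 71.4(0.141+0.0287)/0.0287 = 423 μmol·min⁻¹.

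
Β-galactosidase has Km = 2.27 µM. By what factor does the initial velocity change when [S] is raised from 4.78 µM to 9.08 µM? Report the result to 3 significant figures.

1.18

Since Vmax cancels, v₂/v₁ = [S]₂(Km+[S]₁) / [S]₁(Km+[S]₂).
= 9.08×(2.27+4.78) / (4.78×(2.27+9.08)) = 64.01/54.25 = 1.18.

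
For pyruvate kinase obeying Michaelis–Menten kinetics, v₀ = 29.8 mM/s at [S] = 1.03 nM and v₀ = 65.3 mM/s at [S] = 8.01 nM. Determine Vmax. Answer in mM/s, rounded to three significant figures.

In reciprocal form, 1/v = (Km/Vmax)·(1/[S]) + 1/Vmax. The two points give (1/[S], 1/v) = (0.9709, 0.03356) and (0.1248, 0.01531).
Slope = (0.03356 − 0.01531)/(0.9709 − 0.1248) = 0.02156; intercept = 0.03356 − 0.02156×0.9709 = 0.01262.
Vmax = 1/intercept = 79.2 mM/s; Km = slope × Vmax = 0.02156 × 79.2 = 1.71 nM.

79.2 mM/s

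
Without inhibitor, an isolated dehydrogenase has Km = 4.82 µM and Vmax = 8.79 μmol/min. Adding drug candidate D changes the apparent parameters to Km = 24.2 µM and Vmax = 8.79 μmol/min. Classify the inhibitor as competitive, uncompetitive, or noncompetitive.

Km increases (4.82 → 24.2 µM) while Vmax is unchanged — the hallmark of competitive inhibition.

competitive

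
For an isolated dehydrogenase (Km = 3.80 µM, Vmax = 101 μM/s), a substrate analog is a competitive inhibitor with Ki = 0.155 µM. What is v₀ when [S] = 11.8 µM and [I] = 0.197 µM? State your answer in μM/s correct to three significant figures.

α = 1 + [I]/Ki = 1 + 0.197/0.155 = 2.271.
For a competitive inhibitor, Vmax is unchanged and the apparent Km becomes α·Km: Km,app = 8.63 µM, Vmax,app = 101 μM/s.
v = Vmax,app·[S]/(Km,app + [S]) = 101 × 11.8/(8.63 + 11.8) = 58.3 μM/s.

58.3 μM/s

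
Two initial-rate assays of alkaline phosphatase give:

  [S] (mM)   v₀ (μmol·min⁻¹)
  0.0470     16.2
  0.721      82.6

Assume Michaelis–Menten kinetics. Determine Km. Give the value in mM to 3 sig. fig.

In reciprocal form, 1/v = (Km/Vmax)·(1/[S]) + 1/Vmax. The two points give (1/[S], 1/v) = (21.28, 0.06173) and (1.387, 0.01211).
Slope = (0.06173 − 0.01211)/(21.28 − 1.387) = 0.002495; intercept = 0.06173 − 0.002495×21.28 = 0.008646.
Vmax = 1/intercept = 116 μmol·min⁻¹; Km = slope × Vmax = 0.002495 × 116 = 0.289 mM.

0.289 mM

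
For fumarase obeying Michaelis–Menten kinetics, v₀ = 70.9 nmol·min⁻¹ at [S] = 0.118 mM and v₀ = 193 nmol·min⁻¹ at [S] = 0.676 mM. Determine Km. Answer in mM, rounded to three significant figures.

From v = Vmax[S]/(Km+[S]), each point gives Vmax = v(Km+[S])/[S].
Equating: 70.9(Km+0.118)/0.118 = 193(Km+0.676)/0.676.
600.8·Km + 70.9 = 285.5·Km + 193, so (600.8 − 285.5)·Km = 193 − 70.9.
Km = 122.1/315.3 = 0.387 mM; then Vmax = 70.9(0.387+0.118)/0.118 = 304 nmol·min⁻¹.

0.387 mM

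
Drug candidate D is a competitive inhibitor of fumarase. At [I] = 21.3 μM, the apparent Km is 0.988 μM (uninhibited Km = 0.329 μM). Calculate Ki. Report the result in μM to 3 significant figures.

10.6 μM

Competitive: Km,app = α·Km with α = 1 + [I]/Ki.
α = Km,app/Km = 0.988/0.329 = 3.003.
Ki = [I]/(α − 1) = 21.3/2.003 = 10.6 μM.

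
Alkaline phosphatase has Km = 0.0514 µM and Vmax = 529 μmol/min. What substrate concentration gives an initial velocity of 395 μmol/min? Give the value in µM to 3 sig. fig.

0.152 µM

The required fractional saturation is v/Vmax = 395/529 = 0.7467.
Then [S]/(Km+[S]) = 0.7467 ⇒ [S] = 0.0514 × 0.7467/(1 − 0.7467) = 0.152 µM.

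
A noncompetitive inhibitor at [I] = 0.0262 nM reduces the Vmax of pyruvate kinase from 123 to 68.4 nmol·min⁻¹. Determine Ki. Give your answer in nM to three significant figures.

0.0328 nM

Noncompetitive: Vmax,app = Vmax/α with α = 1 + [I]/Ki.
α = Vmax/Vmax,app = 123/68.4 = 1.798.
Ki = [I]/(α − 1) = 0.0262/0.7982 = 0.0328 nM.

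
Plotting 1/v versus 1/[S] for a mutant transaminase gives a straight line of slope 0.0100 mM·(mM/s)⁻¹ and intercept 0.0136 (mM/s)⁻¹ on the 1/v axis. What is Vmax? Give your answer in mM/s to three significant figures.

The y-intercept of a Lineweaver–Burk plot equals 1/Vmax, so Vmax = 1/0.0136 = 73.5 mM/s.

73.5 mM/s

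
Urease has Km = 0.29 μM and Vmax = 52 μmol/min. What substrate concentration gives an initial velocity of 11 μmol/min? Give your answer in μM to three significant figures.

0.0778 μM

Rearranging v = Vmax[S]/(Km+[S]) gives [S] = Km·v/(Vmax − v).
[S] = 0.29 × 11 / (52 − 11) = 3.190/41.00 = 0.0778 μM.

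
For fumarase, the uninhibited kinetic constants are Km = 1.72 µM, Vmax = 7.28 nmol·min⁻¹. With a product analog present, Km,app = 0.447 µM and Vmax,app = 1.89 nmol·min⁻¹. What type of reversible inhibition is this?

Both Km and Vmax decrease by the same factor (~3.85-fold) — characteristic of uncompetitive inhibition.

uncompetitive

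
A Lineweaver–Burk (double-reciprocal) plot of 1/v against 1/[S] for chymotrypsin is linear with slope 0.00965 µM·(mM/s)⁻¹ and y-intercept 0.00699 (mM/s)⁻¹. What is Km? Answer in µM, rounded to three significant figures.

1.38 µM

y-intercept = 1/Vmax ⇒ Vmax = 143 mM/s; slope = Km/Vmax ⇒ Km = slope × Vmax.
Km = 0.00965 × 143 = 1.38 µM.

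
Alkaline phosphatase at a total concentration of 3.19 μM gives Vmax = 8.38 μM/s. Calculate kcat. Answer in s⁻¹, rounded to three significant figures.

kcat = Vmax/[E]total = 8.38 μM/s / 3.19 μM = 2.63 s⁻¹.

2.63 s⁻¹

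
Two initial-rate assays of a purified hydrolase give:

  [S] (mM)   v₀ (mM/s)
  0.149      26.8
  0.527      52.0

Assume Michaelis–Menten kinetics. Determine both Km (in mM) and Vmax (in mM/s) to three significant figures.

Km = 0.310 mM; Vmax = 82.6 mM/s

From v = Vmax[S]/(Km+[S]), each point gives Vmax = v(Km+[S])/[S].
Equating: 26.8(Km+0.149)/0.149 = 52.0(Km+0.527)/0.527.
179.9·Km + 26.8 = 98.67·Km + 52.0, so (179.9 − 98.67)·Km = 52.0 − 26.8.
Km = 25.20/81.19 = 0.310 mM; then Vmax = 26.8(0.310+0.149)/0.149 = 82.6 mM/s.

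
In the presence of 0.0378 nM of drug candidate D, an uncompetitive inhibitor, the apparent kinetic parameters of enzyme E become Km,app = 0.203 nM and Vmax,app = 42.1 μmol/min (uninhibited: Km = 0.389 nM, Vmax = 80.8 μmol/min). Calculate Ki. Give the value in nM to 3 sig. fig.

0.0411 nM

Uncompetitive: Vmax,app = Vmax/α (and Km,app = Km/α) with α = 1 + [I]/Ki.
α = Vmax/Vmax,app = 80.8/42.1 = 1.919.
Since α = 1 + [I]/Ki, [I]/Ki = 1.919 − 1 = 0.9192 and Ki = 0.0378/0.9192 = 0.0411 nM.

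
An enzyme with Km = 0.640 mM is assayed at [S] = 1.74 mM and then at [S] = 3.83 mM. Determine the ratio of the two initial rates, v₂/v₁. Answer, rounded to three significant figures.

Since Vmax cancels, v₂/v₁ = [S]₂(Km+[S]₁) / [S]₁(Km+[S]₂).
= 3.83×(0.640+1.74) / (1.74×(0.640+3.83)) = 9.115/7.778 = 1.17.

1.17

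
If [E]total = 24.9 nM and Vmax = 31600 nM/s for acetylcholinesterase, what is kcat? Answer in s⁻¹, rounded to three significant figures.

1270 s⁻¹

kcat = Vmax/[E]total = 31600 nM/s / 24.9 nM = 1270 s⁻¹.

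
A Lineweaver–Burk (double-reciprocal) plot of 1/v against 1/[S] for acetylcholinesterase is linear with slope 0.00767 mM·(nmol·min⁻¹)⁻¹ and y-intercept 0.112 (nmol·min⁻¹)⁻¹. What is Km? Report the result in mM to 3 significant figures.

0.0685 mM

y-intercept = 1/Vmax ⇒ Vmax = 8.93 nmol·min⁻¹; slope = Km/Vmax ⇒ Km = slope × Vmax.
Km = 0.00767 × 8.93 = 0.0685 mM.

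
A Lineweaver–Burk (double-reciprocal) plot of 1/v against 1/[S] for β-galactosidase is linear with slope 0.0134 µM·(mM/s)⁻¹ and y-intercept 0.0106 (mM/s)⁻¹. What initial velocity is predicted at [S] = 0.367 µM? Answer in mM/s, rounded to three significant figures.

21.2 mM/s

The y-intercept is 1/Vmax, so Vmax = 1/0.0106 = 94.3 mM/s.
The slope is Km/Vmax, so Km = 0.0134 × 94.3 = 1.26 µM.
Then v = 94.3 × 0.367/(1.26 + 0.367) = 21.2 mM/s.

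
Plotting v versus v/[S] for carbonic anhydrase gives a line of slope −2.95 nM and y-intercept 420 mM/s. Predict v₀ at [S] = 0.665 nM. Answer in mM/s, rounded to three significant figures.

77.3 mM/s

In the Eadie–Hofstee form v = Vmax − Km·(v/[S]), the slope is −Km and the intercept is Vmax, so Km = 2.95 nM and Vmax = 420 mM/s.
v = 420 × 0.665/(2.95 + 0.665) = 77.3 mM/s.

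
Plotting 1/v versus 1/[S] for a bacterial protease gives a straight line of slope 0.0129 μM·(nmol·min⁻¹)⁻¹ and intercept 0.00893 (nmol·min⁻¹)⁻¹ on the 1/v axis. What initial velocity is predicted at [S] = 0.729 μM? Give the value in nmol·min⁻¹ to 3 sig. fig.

The y-intercept is 1/Vmax, so Vmax = 1/0.00893 = 112 nmol·min⁻¹.
The slope is Km/Vmax, so Km = 0.0129 × 112 = 1.44 μM.
Then v = 112 × 0.729/(1.44 + 0.729) = 37.6 nmol·min⁻¹.

37.6 nmol·min⁻¹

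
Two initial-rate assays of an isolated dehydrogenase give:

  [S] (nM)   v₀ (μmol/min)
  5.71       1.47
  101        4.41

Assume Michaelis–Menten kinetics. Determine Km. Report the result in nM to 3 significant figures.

13.8 nM

In reciprocal form, 1/v = (Km/Vmax)·(1/[S]) + 1/Vmax. The two points give (1/[S], 1/v) = (0.1751, 0.6803) and (0.009901, 0.2268).
Slope = (0.6803 − 0.2268)/(0.1751 − 0.009901) = 2.745; intercept = 0.6803 − 2.745×0.1751 = 0.1996.
Vmax = 1/intercept = 5.01 μmol/min; Km = slope × Vmax = 2.745 × 5.01 = 13.8 nM.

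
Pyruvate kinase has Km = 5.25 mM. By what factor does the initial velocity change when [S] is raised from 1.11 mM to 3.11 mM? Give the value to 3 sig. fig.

Since Vmax cancels, v₂/v₁ = [S]₂(Km+[S]₁) / [S]₁(Km+[S]₂).
= 3.11×(5.25+1.11) / (1.11×(5.25+3.11)) = 19.78/9.280 = 2.13.

2.13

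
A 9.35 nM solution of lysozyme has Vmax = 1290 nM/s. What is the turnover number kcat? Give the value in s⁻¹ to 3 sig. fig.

138 s⁻¹

kcat = Vmax/[E]total = 1290 nM/s / 9.35 nM = 138 s⁻¹.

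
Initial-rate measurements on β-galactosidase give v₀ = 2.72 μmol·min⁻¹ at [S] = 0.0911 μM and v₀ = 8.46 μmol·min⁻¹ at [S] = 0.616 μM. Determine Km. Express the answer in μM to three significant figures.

0.356 μM

From v = Vmax[S]/(Km+[S]), each point gives Vmax = v(Km+[S])/[S].
Equating: 2.72(Km+0.0911)/0.0911 = 8.46(Km+0.616)/0.616.
29.86·Km + 2.72 = 13.73·Km + 8.46, so (29.86 − 13.73)·Km = 8.46 − 2.72.
Km = 5.740/16.12 = 0.356 μM; then Vmax = 2.72(0.356+0.0911)/0.0911 = 13.3 μmol·min⁻¹.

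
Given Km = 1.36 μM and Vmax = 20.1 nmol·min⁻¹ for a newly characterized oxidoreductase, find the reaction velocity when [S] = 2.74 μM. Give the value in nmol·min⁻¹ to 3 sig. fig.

13.4 nmol·min⁻¹

[S]/(Km+[S]) = 2.74/4.100 = 0.6683, the fractional saturation.
v = 0.6683 × Vmax = 0.6683 × 20.1 = 13.4 nmol·min⁻¹.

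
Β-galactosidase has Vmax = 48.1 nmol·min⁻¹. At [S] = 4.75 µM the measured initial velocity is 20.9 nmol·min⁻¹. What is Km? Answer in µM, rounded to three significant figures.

From v = Vmax[S]/(Km+[S]), Km = [S](Vmax − v)/v.
Km = 4.75 × (48.1 − 20.9) / 20.9 = 129.2/20.9 = 6.18 µM.

6.18 µM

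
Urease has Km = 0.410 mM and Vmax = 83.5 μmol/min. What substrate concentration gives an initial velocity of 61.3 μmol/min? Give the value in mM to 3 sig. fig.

1.13 mM

The required fractional saturation is v/Vmax = 61.3/83.5 = 0.7341.
Then [S]/(Km+[S]) = 0.7341 ⇒ [S] = 0.410 × 0.7341/(1 − 0.7341) = 1.13 mM.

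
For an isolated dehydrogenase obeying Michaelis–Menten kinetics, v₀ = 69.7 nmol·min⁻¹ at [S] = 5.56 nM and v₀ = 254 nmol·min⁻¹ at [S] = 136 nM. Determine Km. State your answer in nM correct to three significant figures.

17.3 nM

In reciprocal form, 1/v = (Km/Vmax)·(1/[S]) + 1/Vmax. The two points give (1/[S], 1/v) = (0.1799, 0.01435) and (0.007353, 0.003937).
Slope = (0.01435 − 0.003937)/(0.1799 − 0.007353) = 0.06035; intercept = 0.01435 − 0.06035×0.1799 = 0.003493.
Vmax = 1/intercept = 286 nmol·min⁻¹; Km = slope × Vmax = 0.06035 × 286 = 17.3 nM.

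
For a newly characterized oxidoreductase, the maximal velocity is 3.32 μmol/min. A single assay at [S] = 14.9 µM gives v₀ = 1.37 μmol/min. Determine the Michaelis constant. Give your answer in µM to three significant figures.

21.2 µM

v/Vmax = 1.37/3.32 = 0.4127 = [S]/(Km+[S]).
So Km + [S] = [S]/0.4127 = 36.11 µM, giving Km = 36.11 − 14.9 = 21.2 µM.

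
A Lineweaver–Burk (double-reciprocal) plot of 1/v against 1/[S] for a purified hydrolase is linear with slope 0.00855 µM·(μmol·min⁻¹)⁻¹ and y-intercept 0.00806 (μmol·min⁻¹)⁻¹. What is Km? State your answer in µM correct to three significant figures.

y-intercept = 1/Vmax ⇒ Vmax = 124 μmol·min⁻¹; slope = Km/Vmax ⇒ Km = slope × Vmax.
Km = 0.00855 × 124 = 1.06 µM.

1.06 µM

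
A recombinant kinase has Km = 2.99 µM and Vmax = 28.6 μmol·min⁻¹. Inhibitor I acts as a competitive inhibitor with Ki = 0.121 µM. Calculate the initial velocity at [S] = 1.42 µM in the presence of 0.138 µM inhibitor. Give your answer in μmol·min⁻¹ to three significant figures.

5.19 μmol·min⁻¹

With α = 1 + [I]/Ki = 1 + 0.138/0.121 = 2.140, the competitive rate law is v = Vmax[S] / (αKm + [S]).
v = 28.6×1.42 / (2.140×2.99 + 1.42) = 40.61/7.820 = 5.19 μmol·min⁻¹.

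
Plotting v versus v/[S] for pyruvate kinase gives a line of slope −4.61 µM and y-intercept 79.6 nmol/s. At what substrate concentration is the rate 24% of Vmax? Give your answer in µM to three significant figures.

1.46 µM

The Eadie–Hofstee slope gives Km = 4.61 µM (slope = −Km).
v/Vmax = [S]/(Km+[S]) = 0.24 ⇒ [S] = Km·0.24/(1−0.24) = 4.61 × 0.3158 = 1.46 µM.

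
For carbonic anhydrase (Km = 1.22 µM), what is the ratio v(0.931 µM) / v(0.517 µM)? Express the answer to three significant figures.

Since Vmax cancels, v₂/v₁ = [S]₂(Km+[S]₁) / [S]₁(Km+[S]₂).
= 0.931×(1.22+0.517) / (0.517×(1.22+0.931)) = 1.617/1.112 = 1.45.

1.45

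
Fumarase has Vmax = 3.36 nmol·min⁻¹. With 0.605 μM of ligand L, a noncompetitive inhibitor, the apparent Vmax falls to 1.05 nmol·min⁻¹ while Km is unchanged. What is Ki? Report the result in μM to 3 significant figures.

0.275 μM

Noncompetitive: Vmax,app = Vmax/α with α = 1 + [I]/Ki.
α = Vmax/Vmax,app = 3.36/1.05 = 3.200.
Since α = 1 + [I]/Ki, [I]/Ki = 3.200 − 1 = 2.200 and Ki = 0.605/2.200 = 0.275 μM.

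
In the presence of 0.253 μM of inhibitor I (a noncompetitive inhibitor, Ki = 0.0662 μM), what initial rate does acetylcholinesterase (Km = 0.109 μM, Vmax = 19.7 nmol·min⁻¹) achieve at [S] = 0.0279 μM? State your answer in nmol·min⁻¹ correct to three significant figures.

0.833 nmol·min⁻¹

With α = 1 + [I]/Ki = 1 + 0.253/0.0662 = 4.822, the noncompetitive rate law is v = (Vmax/α)·[S] / (Km + [S]).
v = (19.7/4.822)×0.0279 / (0.109 + 0.0279) = 0.1140/0.1369 = 0.833 nmol·min⁻¹.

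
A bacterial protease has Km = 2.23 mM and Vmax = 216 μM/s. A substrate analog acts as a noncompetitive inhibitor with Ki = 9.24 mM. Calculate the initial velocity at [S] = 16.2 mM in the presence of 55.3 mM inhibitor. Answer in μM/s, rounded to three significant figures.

With α = 1 + [I]/Ki = 1 + 55.3/9.24 = 6.985, the noncompetitive rate law is v = (Vmax/α)·[S] / (Km + [S]).
v = (216/6.985)×16.2 / (2.23 + 16.2) = 501.0/18.43 = 27.2 μM/s.

27.2 μM/s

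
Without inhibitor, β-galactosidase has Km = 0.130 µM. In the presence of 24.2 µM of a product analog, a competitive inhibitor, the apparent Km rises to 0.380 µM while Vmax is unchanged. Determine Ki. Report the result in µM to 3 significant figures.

12.6 µM

Competitive: Km,app = α·Km with α = 1 + [I]/Ki.
α = Km,app/Km = 0.380/0.130 = 2.923.
Ki = [I]/(α − 1) = 24.2/1.923 = 12.6 µM.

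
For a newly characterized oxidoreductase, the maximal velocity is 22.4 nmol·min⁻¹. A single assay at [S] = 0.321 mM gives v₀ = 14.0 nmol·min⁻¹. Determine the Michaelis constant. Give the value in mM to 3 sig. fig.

v/Vmax = 14.0/22.4 = 0.6250 = [S]/(Km+[S]).
So Km + [S] = [S]/0.6250 = 0.5136 mM, giving Km = 0.5136 − 0.321 = 0.193 mM.

0.193 mM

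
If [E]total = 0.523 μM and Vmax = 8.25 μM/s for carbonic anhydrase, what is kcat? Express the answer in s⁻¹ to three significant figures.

15.8 s⁻¹

kcat = Vmax/[E]total = 8.25 μM/s / 0.523 μM = 15.8 s⁻¹.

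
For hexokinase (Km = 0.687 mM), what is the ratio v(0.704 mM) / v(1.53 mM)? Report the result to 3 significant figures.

Since Vmax cancels, v₂/v₁ = [S]₂(Km+[S]₁) / [S]₁(Km+[S]₂).
= 0.704×(0.687+1.53) / (1.53×(0.687+0.704)) = 1.561/2.128 = 0.733.

0.733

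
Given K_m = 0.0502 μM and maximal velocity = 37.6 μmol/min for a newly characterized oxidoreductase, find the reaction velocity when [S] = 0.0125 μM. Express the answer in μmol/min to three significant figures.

7.50 μmol/min

[S]/(Km+[S]) = 0.0125/0.06270 = 0.1994, the fractional saturation.
v = 0.1994 × Vmax = 0.1994 × 37.6 = 7.50 μmol/min.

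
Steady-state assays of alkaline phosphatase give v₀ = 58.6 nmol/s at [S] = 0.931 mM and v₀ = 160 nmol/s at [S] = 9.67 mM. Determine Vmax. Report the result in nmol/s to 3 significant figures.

From v = Vmax[S]/(Km+[S]), each point gives Vmax = v(Km+[S])/[S].
Equating: 58.6(Km+0.931)/0.931 = 160(Km+9.67)/9.67.
62.94·Km + 58.6 = 16.55·Km + 160, so (62.94 − 16.55)·Km = 160 − 58.6.
Km = 101.4/46.40 = 2.19 mM; then Vmax = 58.6(2.19+0.931)/0.931 = 196 nmol/s.

196 nmol/s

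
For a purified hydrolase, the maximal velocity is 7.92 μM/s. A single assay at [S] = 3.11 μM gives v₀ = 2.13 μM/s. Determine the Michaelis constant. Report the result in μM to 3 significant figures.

v/Vmax = 2.13/7.92 = 0.2689 = [S]/(Km+[S]).
So Km + [S] = [S]/0.2689 = 11.56 μM, giving Km = 11.56 − 3.11 = 8.45 μM.

8.45 μM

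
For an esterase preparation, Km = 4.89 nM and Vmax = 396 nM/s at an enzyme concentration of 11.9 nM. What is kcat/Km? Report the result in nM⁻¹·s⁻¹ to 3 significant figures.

kcat = Vmax/[E]total = 396/11.9 = 33.3 s⁻¹.
kcat/Km = 33.3/4.89 = 6.81 nM⁻¹·s⁻¹.

6.81 nM⁻¹·s⁻¹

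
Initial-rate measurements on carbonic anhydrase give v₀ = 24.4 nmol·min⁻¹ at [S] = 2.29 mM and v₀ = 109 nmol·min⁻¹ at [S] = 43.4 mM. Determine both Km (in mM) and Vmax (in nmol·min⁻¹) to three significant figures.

Km = 10.4 mM; Vmax = 135 nmol·min⁻¹

From v = Vmax[S]/(Km+[S]), each point gives Vmax = v(Km+[S])/[S].
Equating: 24.4(Km+2.29)/2.29 = 109(Km+43.4)/43.4.
10.66·Km + 24.4 = 2.512·Km + 109, so (10.66 − 2.512)·Km = 109 − 24.4.
Km = 84.60/8.144 = 10.4 mM; then Vmax = 24.4(10.4+2.29)/2.29 = 135 nmol·min⁻¹.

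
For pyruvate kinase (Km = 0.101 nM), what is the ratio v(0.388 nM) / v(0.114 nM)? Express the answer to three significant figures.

The fractional saturations are [S]/(Km+[S]) = 0.114/0.2150 = 0.5302 and 0.388/0.4890 = 0.7935.
v₂/v₁ is just their ratio: 0.7935/0.5302 = 1.50.

1.50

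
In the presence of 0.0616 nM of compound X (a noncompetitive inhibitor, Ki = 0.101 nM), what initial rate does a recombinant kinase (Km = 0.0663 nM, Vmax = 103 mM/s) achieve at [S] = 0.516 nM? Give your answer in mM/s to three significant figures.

α = 1 + [I]/Ki = 1 + 0.0616/0.101 = 1.610.
For a noncompetitive inhibitor, Vmax is reduced to Vmax/α while Km is unchanged: Km,app = 0.0663 nM, Vmax,app = 64.0 mM/s.
v = Vmax,app·[S]/(Km,app + [S]) = 64.0 × 0.516/(0.0663 + 0.516) = 56.7 mM/s.

56.7 mM/s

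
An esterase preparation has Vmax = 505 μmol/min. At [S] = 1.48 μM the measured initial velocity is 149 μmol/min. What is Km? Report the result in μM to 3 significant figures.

From v = Vmax[S]/(Km+[S]), Km = [S](Vmax − v)/v.
Km = 1.48 × (505 − 149) / 149 = 526.9/149 = 3.54 μM.

3.54 μM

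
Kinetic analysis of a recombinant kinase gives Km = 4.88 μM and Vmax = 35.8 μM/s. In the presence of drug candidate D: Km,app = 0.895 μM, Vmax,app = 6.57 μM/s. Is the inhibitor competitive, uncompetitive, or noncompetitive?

uncompetitive

Both Km and Vmax decrease by the same factor (~5.45-fold) — characteristic of uncompetitive inhibition.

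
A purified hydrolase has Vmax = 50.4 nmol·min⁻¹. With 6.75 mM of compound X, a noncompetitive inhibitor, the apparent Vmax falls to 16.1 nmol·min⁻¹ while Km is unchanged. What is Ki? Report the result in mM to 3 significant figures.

Noncompetitive: Vmax,app = Vmax/α with α = 1 + [I]/Ki.
α = Vmax/Vmax,app = 50.4/16.1 = 3.130.
Ki = [I]/(α − 1) = 6.75/2.130 = 3.17 mM.

3.17 mM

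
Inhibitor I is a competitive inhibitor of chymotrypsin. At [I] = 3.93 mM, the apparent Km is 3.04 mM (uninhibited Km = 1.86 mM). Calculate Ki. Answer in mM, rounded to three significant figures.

6.19 mM

Competitive: Km,app = α·Km with α = 1 + [I]/Ki.
α = Km,app/Km = 3.04/1.86 = 1.634.
Ki = [I]/(α − 1) = 3.93/0.6344 = 6.19 mM.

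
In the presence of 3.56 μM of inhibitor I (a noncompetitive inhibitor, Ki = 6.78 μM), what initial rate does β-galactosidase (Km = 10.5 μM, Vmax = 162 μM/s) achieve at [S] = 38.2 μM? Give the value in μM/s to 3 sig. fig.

83.3 μM/s

With α = 1 + [I]/Ki = 1 + 3.56/6.78 = 1.525, the noncompetitive rate law is v = (Vmax/α)·[S] / (Km + [S]).
v = (162/1.525)×38.2 / (10.5 + 38.2) = 4058/48.70 = 83.3 μM/s.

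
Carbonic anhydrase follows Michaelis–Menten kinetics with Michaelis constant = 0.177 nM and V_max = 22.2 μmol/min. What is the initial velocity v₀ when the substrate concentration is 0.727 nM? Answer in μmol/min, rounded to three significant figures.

v = Vmax·[S]/(Km + [S]) = 22.2 × 0.727 / (0.177 + 0.727)
  = 16.14 / 0.9040 = 17.9 μmol/min.

17.9 μmol/min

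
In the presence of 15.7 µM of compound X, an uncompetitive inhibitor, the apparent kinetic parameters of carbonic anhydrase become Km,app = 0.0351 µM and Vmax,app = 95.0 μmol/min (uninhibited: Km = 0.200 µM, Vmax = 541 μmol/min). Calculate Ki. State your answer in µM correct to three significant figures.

3.34 µM

Uncompetitive: Vmax,app = Vmax/α (and Km,app = Km/α) with α = 1 + [I]/Ki.
α = Vmax/Vmax,app = 541/95.0 = 5.695.
Ki = [I]/(α − 1) = 15.7/4.695 = 3.34 µM.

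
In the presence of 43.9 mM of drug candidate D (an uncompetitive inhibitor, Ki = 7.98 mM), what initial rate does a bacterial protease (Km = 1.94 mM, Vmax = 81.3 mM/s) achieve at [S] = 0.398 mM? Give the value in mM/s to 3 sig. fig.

7.15 mM/s

α = 1 + [I]/Ki = 1 + 43.9/7.98 = 6.501.
For an uncompetitive inhibitor, both parameters are divided by α, giving Vmax/α and Km/α: Km,app = 0.298 mM, Vmax,app = 12.5 mM/s.
v = Vmax,app·[S]/(Km,app + [S]) = 12.5 × 0.398/(0.298 + 0.398) = 7.15 mM/s.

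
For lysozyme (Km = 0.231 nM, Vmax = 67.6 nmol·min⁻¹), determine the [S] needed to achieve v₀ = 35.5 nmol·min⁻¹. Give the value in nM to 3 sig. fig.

0.255 nM

The required fractional saturation is v/Vmax = 35.5/67.6 = 0.5251.
Then [S]/(Km+[S]) = 0.5251 ⇒ [S] = 0.231 × 0.5251/(1 − 0.5251) = 0.255 nM.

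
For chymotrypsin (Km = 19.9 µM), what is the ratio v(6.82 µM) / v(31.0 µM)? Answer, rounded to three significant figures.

0.419

Since Vmax cancels, v₂/v₁ = [S]₂(Km+[S]₁) / [S]₁(Km+[S]₂).
= 6.82×(19.9+31.0) / (31.0×(19.9+6.82)) = 347.1/828.3 = 0.419.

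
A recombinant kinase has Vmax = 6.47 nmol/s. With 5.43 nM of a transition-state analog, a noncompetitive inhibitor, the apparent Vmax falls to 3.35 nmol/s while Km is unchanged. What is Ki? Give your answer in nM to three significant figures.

Noncompetitive: Vmax,app = Vmax/α with α = 1 + [I]/Ki.
α = Vmax/Vmax,app = 6.47/3.35 = 1.931.
Ki = [I]/(α − 1) = 5.43/0.9313 = 5.83 nM.

5.83 nM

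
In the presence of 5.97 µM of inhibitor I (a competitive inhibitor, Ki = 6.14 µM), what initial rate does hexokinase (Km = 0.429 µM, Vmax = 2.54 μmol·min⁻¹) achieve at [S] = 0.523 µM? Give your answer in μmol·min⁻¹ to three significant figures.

With α = 1 + [I]/Ki = 1 + 5.97/6.14 = 1.972, the competitive rate law is v = Vmax[S] / (αKm + [S]).
v = 2.54×0.523 / (1.972×0.429 + 0.523) = 1.328/1.369 = 0.970 μmol·min⁻¹.

0.970 μmol·min⁻¹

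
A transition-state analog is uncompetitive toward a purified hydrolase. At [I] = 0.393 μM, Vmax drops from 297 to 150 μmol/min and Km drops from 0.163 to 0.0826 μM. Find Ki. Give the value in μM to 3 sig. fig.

Uncompetitive: Vmax,app = Vmax/α (and Km,app = Km/α) with α = 1 + [I]/Ki.
α = Vmax/Vmax,app = 297/150 = 1.980.
Since α = 1 + [I]/Ki, [I]/Ki = 1.980 − 1 = 0.9800 and Ki = 0.393/0.9800 = 0.401 μM.

0.401 μM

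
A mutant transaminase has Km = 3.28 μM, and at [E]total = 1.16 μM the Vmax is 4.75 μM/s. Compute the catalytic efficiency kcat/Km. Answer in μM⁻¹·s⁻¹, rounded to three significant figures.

kcat = Vmax/[E]total = 4.75/1.16 = 4.09 s⁻¹.
kcat/Km = 4.09/3.28 = 1.25 μM⁻¹·s⁻¹.

1.25 μM⁻¹·s⁻¹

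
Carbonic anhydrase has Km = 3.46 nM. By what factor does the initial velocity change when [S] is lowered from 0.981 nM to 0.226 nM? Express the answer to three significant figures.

Since Vmax cancels, v₂/v₁ = [S]₂(Km+[S]₁) / [S]₁(Km+[S]₂).
= 0.226×(3.46+0.981) / (0.981×(3.46+0.226)) = 1.004/3.616 = 0.278.

0.278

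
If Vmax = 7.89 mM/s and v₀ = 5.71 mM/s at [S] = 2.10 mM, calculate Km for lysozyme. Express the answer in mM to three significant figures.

From v = Vmax[S]/(Km+[S]), Km = [S](Vmax − v)/v.
Km = 2.10 × (7.89 − 5.71) / 5.71 = 4.578/5.71 = 0.802 mM.

0.802 mM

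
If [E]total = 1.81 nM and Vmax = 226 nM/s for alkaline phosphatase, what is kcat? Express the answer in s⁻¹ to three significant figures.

kcat = Vmax/[E]total = 226 nM/s / 1.81 nM = 125 s⁻¹.

125 s⁻¹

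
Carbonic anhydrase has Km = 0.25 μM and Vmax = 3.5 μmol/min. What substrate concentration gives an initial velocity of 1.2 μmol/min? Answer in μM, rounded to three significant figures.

0.130 μM

Rearranging v = Vmax[S]/(Km+[S]) gives [S] = Km·v/(Vmax − v).
[S] = 0.25 × 1.2 / (3.5 − 1.2) = 0.3000/2.300 = 0.130 μM.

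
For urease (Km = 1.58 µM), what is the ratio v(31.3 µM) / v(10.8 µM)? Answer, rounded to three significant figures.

Since Vmax cancels, v₂/v₁ = [S]₂(Km+[S]₁) / [S]₁(Km+[S]₂).
= 31.3×(1.58+10.8) / (10.8×(1.58+31.3)) = 387.5/355.1 = 1.09.

1.09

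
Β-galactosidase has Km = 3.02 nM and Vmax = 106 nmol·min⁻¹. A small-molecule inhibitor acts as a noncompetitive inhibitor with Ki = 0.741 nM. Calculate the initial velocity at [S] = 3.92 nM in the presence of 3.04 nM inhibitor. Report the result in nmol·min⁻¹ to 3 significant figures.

α = 1 + [I]/Ki = 1 + 3.04/0.741 = 5.103.
For a noncompetitive inhibitor, Vmax is reduced to Vmax/α while Km is unchanged: Km,app = 3.02 nM, Vmax,app = 20.8 nmol·min⁻¹.
v = Vmax,app·[S]/(Km,app + [S]) = 20.8 × 3.92/(3.02 + 3.92) = 11.7 nmol·min⁻¹.

11.7 nmol·min⁻¹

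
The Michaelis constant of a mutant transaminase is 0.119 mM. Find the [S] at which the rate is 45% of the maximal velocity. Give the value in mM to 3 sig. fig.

0.0974 mM

v/Vmax = [S]/(Km+[S]) = 0.45, so [S] = Km·0.45/(1 − 0.45) = 0.119 × 0.8182.
[S] = 0.0974 mM.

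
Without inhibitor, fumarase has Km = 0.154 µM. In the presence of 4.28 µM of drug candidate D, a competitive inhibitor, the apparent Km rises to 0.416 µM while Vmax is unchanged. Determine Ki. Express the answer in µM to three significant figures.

2.52 µM

Competitive: Km,app = α·Km with α = 1 + [I]/Ki.
α = Km,app/Km = 0.416/0.154 = 2.701.
Since α = 1 + [I]/Ki, [I]/Ki = 2.701 − 1 = 1.701 and Ki = 4.28/1.701 = 2.52 µM.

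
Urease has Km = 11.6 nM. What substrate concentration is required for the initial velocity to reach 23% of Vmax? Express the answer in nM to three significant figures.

v/Vmax = [S]/(Km+[S]) = 0.23, so [S] = Km·0.23/(1 − 0.23) = 11.6 × 0.2987.
[S] = 3.46 nM.

3.46 nM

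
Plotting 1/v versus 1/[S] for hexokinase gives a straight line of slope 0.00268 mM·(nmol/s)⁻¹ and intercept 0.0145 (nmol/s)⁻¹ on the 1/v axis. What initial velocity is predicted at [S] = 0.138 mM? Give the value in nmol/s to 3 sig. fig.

29.5 nmol/s

The y-intercept is 1/Vmax, so Vmax = 1/0.0145 = 69.0 nmol/s.
The slope is Km/Vmax, so Km = 0.00268 × 69.0 = 0.185 mM.
Then v = 69.0 × 0.138/(0.185 + 0.138) = 29.5 nmol/s.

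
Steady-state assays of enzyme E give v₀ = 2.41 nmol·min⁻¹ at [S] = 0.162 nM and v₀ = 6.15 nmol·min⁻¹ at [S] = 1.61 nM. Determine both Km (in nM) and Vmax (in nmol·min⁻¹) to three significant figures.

In reciprocal form, 1/v = (Km/Vmax)·(1/[S]) + 1/Vmax. The two points give (1/[S], 1/v) = (6.173, 0.4149) and (0.6211, 0.1626).
Slope = (0.4149 − 0.1626)/(6.173 − 0.6211) = 0.04545; intercept = 0.4149 − 0.04545×6.173 = 0.1344.
Vmax = 1/intercept = 7.44 nmol·min⁻¹; Km = slope × Vmax = 0.04545 × 7.44 = 0.338 nM.

Km = 0.338 nM; Vmax = 7.44 nmol·min⁻¹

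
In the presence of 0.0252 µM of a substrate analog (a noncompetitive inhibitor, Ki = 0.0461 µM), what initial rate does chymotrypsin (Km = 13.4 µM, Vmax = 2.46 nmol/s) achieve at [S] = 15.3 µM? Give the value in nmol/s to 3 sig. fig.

0.848 nmol/s

With α = 1 + [I]/Ki = 1 + 0.0252/0.0461 = 1.547, the noncompetitive rate law is v = (Vmax/α)·[S] / (Km + [S]).
v = (2.46/1.547)×15.3 / (13.4 + 15.3) = 24.34/28.70 = 0.848 nmol/s.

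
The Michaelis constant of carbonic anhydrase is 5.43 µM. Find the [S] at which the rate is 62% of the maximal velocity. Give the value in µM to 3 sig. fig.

v/Vmax = [S]/(Km+[S]) = 0.62, so [S] = Km·0.62/(1 − 0.62) = 5.43 × 1.632.
[S] = 8.86 µM.

8.86 µM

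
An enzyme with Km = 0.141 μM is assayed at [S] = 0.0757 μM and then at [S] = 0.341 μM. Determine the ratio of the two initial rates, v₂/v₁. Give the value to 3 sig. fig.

2.03

Since Vmax cancels, v₂/v₁ = [S]₂(Km+[S]₁) / [S]₁(Km+[S]₂).
= 0.341×(0.141+0.0757) / (0.0757×(0.141+0.341)) = 0.07389/0.03649 = 2.03.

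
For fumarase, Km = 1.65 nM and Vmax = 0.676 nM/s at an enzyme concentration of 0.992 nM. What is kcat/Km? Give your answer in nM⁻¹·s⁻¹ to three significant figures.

kcat = Vmax/[E]total = 0.676/0.992 = 0.681 s⁻¹.
kcat/Km = 0.681/1.65 = 0.413 nM⁻¹·s⁻¹.

0.413 nM⁻¹·s⁻¹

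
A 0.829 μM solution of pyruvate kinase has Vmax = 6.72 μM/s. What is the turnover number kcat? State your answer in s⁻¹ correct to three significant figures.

8.11 s⁻¹

kcat = Vmax/[E]total = 6.72 μM/s / 0.829 μM = 8.11 s⁻¹.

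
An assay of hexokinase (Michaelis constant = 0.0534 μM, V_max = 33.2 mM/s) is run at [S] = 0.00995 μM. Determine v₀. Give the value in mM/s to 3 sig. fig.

5.21 mM/s

[S]/(Km+[S]) = 0.00995/0.06335 = 0.1571, the fractional saturation.
v = 0.1571 × Vmax = 0.1571 × 33.2 = 5.21 mM/s.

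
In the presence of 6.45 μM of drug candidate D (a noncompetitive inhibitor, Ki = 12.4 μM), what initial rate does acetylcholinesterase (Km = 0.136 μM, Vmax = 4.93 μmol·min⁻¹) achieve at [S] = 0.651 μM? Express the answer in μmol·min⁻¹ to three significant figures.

With α = 1 + [I]/Ki = 1 + 6.45/12.4 = 1.520, the noncompetitive rate law is v = (Vmax/α)·[S] / (Km + [S]).
v = (4.93/1.520)×0.651 / (0.136 + 0.651) = 2.111/0.7870 = 2.68 μmol·min⁻¹.

2.68 μmol·min⁻¹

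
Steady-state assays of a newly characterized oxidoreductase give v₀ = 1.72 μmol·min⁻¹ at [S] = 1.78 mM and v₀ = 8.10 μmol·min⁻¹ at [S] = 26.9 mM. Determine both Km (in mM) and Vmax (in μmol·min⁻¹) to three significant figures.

Km = 9.59 mM; Vmax = 11.0 μmol·min⁻¹

In reciprocal form, 1/v = (Km/Vmax)·(1/[S]) + 1/Vmax. The two points give (1/[S], 1/v) = (0.5618, 0.5814) and (0.03717, 0.1235).
Slope = (0.5814 − 0.1235)/(0.5618 − 0.03717) = 0.8729; intercept = 0.5814 − 0.8729×0.5618 = 0.09101.
Vmax = 1/intercept = 11.0 μmol·min⁻¹; Km = slope × Vmax = 0.8729 × 11.0 = 9.59 mM.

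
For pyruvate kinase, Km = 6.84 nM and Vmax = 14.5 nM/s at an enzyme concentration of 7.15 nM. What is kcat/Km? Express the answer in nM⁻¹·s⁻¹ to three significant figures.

kcat = Vmax/[E]total = 14.5/7.15 = 2.03 s⁻¹.
kcat/Km = 2.03/6.84 = 0.296 nM⁻¹·s⁻¹.

0.296 nM⁻¹·s⁻¹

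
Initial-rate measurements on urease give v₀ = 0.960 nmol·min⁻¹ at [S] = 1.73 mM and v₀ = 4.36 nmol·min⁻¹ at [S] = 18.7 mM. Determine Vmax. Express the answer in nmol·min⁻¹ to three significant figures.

6.82 nmol·min⁻¹

In reciprocal form, 1/v = (Km/Vmax)·(1/[S]) + 1/Vmax. The two points give (1/[S], 1/v) = (0.5780, 1.042) and (0.05348, 0.2294).
Slope = (1.042 − 0.2294)/(0.5780 − 0.05348) = 1.549; intercept = 1.042 − 1.549×0.5780 = 0.1465.
Vmax = 1/intercept = 6.82 nmol·min⁻¹; Km = slope × Vmax = 1.549 × 6.82 = 10.6 mM.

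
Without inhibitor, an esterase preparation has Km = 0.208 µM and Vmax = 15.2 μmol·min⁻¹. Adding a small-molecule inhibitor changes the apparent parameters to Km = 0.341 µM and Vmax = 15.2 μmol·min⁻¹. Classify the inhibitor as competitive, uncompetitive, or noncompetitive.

Km increases (0.208 → 0.341 µM) while Vmax is unchanged — the hallmark of competitive inhibition.

competitive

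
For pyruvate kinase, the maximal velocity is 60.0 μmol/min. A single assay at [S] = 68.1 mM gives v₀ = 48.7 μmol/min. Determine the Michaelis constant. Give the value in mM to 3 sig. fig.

v/Vmax = 48.7/60.0 = 0.8117 = [S]/(Km+[S]).
So Km + [S] = [S]/0.8117 = 83.90 mM, giving Km = 83.90 − 68.1 = 15.8 mM.

15.8 mM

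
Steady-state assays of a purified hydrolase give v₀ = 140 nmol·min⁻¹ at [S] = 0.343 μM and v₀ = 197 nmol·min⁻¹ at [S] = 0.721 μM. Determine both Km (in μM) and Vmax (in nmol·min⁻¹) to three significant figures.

Km = 0.422 μM; Vmax = 312 nmol·min⁻¹

In reciprocal form, 1/v = (Km/Vmax)·(1/[S]) + 1/Vmax. The two points give (1/[S], 1/v) = (2.915, 0.007143) and (1.387, 0.005076).
Slope = (0.007143 − 0.005076)/(2.915 − 1.387) = 0.001352; intercept = 0.007143 − 0.001352×2.915 = 0.003201.
Vmax = 1/intercept = 312 nmol·min⁻¹; Km = slope × Vmax = 0.001352 × 312 = 0.422 μM.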